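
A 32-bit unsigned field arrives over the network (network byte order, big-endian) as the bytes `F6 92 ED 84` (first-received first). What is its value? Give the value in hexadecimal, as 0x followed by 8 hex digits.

0xF692ED84

Big-endian stores the most-significant byte at the lowest address.
The bytes are already most-significant first: 0xF692ED84.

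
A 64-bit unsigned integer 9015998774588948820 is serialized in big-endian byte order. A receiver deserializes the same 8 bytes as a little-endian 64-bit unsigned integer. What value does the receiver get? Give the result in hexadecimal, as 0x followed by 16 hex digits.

9015998774588948820 in 64-bit hexadecimal is 0x7D1F431DDEBB4154.
Stored big-endian, the bytes at ascending addresses are 7D 1F 43 1D DE BB 41 54.
Read back as little-endian, the first byte is least significant, giving 0x5441BBDE1D431F7D.

0x5441BBDE1D431F7D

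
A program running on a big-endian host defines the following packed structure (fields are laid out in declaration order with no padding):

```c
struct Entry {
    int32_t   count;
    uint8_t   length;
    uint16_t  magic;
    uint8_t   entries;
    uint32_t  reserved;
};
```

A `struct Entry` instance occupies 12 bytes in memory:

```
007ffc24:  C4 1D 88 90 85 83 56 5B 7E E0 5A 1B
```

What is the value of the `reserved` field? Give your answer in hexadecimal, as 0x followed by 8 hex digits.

`reserved` follows `count` (4 B), `length` (1 B), `magic` (2 B), `entries` (1 B), so it starts at offset 4 + 1 + 2 + 1 = 8 and occupies 4 bytes.
Bytes at offsets 8..11: 7E E0 5A 1B.
Big-endian stores the most-significant byte at the lowest address.
The bytes are already most-significant first: 0x7EE05A1B.

0x7EE05A1B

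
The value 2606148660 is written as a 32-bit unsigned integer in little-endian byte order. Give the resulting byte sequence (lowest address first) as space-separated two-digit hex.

2606148660 in hexadecimal, padded to 32 bits, is 0x9B56AC34.
Split into bytes (most-significant first): 9B 56 AC 34.
Little-endian: lowest address holds the least-significant byte.
So at ascending addresses the bytes are 34 AC 56 9B.

34 AC 56 9B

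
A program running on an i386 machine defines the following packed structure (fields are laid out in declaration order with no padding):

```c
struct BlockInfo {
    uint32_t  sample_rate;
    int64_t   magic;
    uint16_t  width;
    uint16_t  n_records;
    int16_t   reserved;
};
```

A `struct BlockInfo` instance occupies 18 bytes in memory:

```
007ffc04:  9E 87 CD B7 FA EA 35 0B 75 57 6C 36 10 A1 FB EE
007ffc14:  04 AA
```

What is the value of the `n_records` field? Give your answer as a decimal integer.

61179

`n_records` follows `sample_rate` (4 B), `magic` (8 B), `width` (2 B), so it starts at offset 4 + 8 + 2 = 14 and occupies 2 bytes.
Bytes at offsets 14..15: FB EE.
Little-endian stores the least-significant byte at the lowest address.
Reassemble most-significant byte first: EE FB → 0xEEFB.
0xEEFB = 61179.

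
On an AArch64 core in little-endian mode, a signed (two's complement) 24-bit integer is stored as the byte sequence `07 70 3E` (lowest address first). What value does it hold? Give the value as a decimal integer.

Little-endian stores the least-significant byte at the lowest address.
Reassemble most-significant byte first: 3E 70 07 → 0x3E7007.
0x3E7007 = 4091911.

4091911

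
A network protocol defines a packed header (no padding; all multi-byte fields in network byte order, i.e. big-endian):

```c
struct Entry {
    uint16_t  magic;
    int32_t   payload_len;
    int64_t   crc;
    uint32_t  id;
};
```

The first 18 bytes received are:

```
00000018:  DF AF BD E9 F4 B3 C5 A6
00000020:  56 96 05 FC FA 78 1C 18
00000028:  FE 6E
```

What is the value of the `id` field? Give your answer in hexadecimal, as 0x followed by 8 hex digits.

0x1C18FE6E

`id` follows `magic` (2 B), `payload_len` (4 B), `crc` (8 B), so it starts at offset 2 + 4 + 8 = 14 and occupies 4 bytes.
Bytes at offsets 14..17: 1C 18 FE 6E.
Big-endian: lowest address holds the most-significant byte.
The bytes are already most-significant first: 0x1C18FE6E.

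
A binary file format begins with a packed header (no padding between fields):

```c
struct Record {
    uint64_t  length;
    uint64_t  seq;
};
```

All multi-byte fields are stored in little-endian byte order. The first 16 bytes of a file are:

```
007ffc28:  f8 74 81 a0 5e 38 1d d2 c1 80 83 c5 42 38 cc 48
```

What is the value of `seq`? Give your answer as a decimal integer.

5245629525412511937

`seq` follows `length` (8 bytes), so it starts at byte offset 8 and occupies 8 bytes.
Bytes at offsets 8..15: C1 80 83 C5 42 38 CC 48.
In little-endian order the low byte comes first in memory.
Reassemble most-significant byte first: 48 CC 38 42 C5 83 80 C1 → 0x48CC3842C58380C1.
0x48CC3842C58380C1 = 5245629525412511937.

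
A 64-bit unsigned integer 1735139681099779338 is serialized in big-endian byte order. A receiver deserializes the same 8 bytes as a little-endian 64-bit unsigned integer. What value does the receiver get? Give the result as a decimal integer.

724415191654339608

1735139681099779338 in 64-bit hexadecimal is 0x18147458C7A30D0A.
Stored big-endian, the bytes at ascending addresses are 18 14 74 58 C7 A3 0D 0A.
Read back as little-endian, the first byte is least significant, giving 0x0A0DA3C758741418.
0x0A0DA3C758741418 = 724415191654339608.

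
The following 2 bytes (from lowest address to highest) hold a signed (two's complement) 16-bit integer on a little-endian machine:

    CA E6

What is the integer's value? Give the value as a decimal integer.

Little-endian: lowest address holds the least-significant byte.
Reassemble most-significant byte first: E6 CA → 0xE6CA.
Top bit is set, so as a signed 16-bit value this is 0xE6CA − 2^16 = -6454.

-6454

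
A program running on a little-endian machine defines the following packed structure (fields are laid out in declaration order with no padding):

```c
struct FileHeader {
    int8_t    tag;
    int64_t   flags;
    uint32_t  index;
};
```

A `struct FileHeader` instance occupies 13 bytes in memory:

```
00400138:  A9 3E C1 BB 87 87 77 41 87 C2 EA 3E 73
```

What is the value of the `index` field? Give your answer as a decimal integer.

`index` follows `tag` (1 B), `flags` (8 B), so it starts at offset 1 + 8 = 9 and occupies 4 bytes.
Bytes at offsets 9..12: C2 EA 3E 73.
Little-endian: lowest address holds the least-significant byte.
Reassemble most-significant byte first: 73 3E EA C2 → 0x733EEAC2.
0x733EEAC2 = 1933503170.

1933503170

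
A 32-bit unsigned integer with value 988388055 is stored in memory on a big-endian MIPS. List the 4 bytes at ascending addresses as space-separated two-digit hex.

988388055 in hexadecimal, padded to 32 bits, is 0x3AE99AD7.
Split into bytes (most-significant first): 3A E9 9A D7.
Big-endian: lowest address holds the most-significant byte.
So the memory order matches the most-significant-first order: 3A E9 9A D7.

3A E9 9A D7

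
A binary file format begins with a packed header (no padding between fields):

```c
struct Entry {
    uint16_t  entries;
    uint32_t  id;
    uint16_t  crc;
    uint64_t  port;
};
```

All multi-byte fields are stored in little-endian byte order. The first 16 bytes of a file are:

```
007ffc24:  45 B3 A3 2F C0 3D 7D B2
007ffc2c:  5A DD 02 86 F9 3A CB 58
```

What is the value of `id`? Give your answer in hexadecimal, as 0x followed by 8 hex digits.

`id` follows `entries` (2 bytes), so it starts at byte offset 2 and occupies 4 bytes.
Bytes at offsets 2..5: A3 2F C0 3D.
Little-endian: lowest address holds the least-significant byte.
Reassemble most-significant byte first: 3D C0 2F A3 → 0x3DC02FA3.

0x3DC02FA3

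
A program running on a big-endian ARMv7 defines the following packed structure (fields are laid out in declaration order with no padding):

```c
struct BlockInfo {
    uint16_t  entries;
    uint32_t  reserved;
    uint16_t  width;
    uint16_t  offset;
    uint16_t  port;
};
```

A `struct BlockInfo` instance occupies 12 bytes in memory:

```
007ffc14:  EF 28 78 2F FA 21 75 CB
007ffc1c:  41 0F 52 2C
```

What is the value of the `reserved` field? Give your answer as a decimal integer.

`reserved` follows `entries` (2 bytes), so it starts at byte offset 2 and occupies 4 bytes.
Bytes at offsets 2..5: 78 2F FA 21.
In big-endian order the high byte comes first in memory.
The bytes are already most-significant first: 0x782FFA21.
0x782FFA21 = 2016410145.

2016410145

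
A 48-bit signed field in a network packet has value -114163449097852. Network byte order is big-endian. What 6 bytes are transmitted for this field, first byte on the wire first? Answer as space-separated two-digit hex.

Two's complement of -114163449097852 in 48 bits: 114163449097852 = 0x67D4BFD46E7C; invert → 0x982B402B9183; add 1 → 0x982B402B9184.
Split into bytes (most-significant first): 98 2B 40 2B 91 84.
Big-endian: lowest address holds the most-significant byte.
So the memory order matches the most-significant-first order: 98 2B 40 2B 91 84.

98 2B 40 2B 91 84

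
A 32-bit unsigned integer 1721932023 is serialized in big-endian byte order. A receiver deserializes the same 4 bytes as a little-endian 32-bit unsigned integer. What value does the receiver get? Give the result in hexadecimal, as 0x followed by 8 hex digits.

0xF798A266

1721932023 in 32-bit hexadecimal is 0x66A298F7.
Stored big-endian, the bytes at ascending addresses are 66 A2 98 F7.
Read back as little-endian, the first byte is least significant, giving 0xF798A266.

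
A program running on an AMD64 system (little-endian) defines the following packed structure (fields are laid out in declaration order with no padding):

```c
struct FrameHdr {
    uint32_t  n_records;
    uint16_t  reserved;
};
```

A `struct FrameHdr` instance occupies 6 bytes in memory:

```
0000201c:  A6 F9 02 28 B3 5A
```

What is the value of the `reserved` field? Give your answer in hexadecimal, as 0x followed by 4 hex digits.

0x5AB3

`reserved` follows `n_records` (4 bytes), so it starts at byte offset 4 and occupies 2 bytes.
Bytes at offsets 4..5: B3 5A.
In little-endian order the low byte comes first in memory.
Reassemble most-significant byte first: 5A B3 → 0x5AB3.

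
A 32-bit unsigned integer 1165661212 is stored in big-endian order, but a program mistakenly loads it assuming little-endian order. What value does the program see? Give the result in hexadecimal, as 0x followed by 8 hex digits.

1165661212 in 32-bit hexadecimal is 0x457A941C.
Stored big-endian, the bytes at ascending addresses are 45 7A 94 1C.
Read back as little-endian, the first byte is least significant, giving 0x1C947A45.

0x1C947A45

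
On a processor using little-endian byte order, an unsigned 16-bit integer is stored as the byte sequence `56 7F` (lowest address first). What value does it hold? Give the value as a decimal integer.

32598

Little-endian: lowest address holds the least-significant byte.
Reassemble most-significant byte first: 7F 56 → 0x7F56.
0x7F56 = 32598.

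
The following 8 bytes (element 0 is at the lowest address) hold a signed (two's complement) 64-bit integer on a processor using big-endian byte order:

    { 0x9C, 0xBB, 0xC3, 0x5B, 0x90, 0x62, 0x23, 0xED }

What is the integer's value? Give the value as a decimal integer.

Big-endian: lowest address holds the most-significant byte.
The bytes are already most-significant first: 0x9CBBC35B906223ED.
Top bit is set, so as a signed 64-bit value this is 0x9CBBC35B906223ED − 2^64 = -7152908785116109843.

-7152908785116109843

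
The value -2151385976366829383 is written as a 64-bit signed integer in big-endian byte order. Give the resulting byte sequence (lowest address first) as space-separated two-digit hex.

E2 24 BD DA 5F E5 F0 B9

Two's complement of -2151385976366829383 in 64 bits: 2151385976366829383 = 0x1DDB4225A01A0F47; invert → 0xE224BDDA5FE5F0B8; add 1 → 0xE224BDDA5FE5F0B9.
Split into bytes (most-significant first): E2 24 BD DA 5F E5 F0 B9.
Big-endian stores the most-significant byte at the lowest address.
So the memory order matches the most-significant-first order: E2 24 BD DA 5F E5 F0 B9.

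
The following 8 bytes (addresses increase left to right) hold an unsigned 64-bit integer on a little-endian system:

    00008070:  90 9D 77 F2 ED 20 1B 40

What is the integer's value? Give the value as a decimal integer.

Little-endian stores the least-significant byte at the lowest address.
Reassemble most-significant byte first: 40 1B 20 ED F2 77 9D 90 → 0x401B20EDF2779D90.
0x401B20EDF2779D90 = 4619322049145838992.

4619322049145838992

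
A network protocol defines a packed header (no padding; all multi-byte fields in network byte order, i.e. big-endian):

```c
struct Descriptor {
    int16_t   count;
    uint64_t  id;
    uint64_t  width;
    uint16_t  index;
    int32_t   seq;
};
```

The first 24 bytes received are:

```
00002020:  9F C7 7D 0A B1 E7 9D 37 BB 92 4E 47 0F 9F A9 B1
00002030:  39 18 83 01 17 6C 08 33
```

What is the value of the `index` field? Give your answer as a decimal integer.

33537

`index` follows `count` (2 B), `id` (8 B), `width` (8 B), so it starts at offset 2 + 8 + 8 = 18 and occupies 2 bytes.
Bytes at offsets 18..19: 83 01.
Big-endian: lowest address holds the most-significant byte.
The bytes are already most-significant first: 0x8301.
0x8301 = 33537.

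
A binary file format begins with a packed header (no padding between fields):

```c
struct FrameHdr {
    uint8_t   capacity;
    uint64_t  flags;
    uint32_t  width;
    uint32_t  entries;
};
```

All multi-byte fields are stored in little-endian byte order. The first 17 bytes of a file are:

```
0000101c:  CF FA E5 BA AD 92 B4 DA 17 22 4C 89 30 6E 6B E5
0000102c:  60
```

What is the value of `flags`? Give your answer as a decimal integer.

`flags` follows `capacity` (1 byte), so it starts at byte offset 1 and occupies 8 bytes.
Bytes at offsets 1..8: FA E5 BA AD 92 B4 DA 17.
Little-endian stores the least-significant byte at the lowest address.
Reassemble most-significant byte first: 17 DA B4 92 AD BA E5 FA → 0x17DAB492ADBAE5FA.
0x17DAB492ADBAE5FA = 1718884749868197370.

1718884749868197370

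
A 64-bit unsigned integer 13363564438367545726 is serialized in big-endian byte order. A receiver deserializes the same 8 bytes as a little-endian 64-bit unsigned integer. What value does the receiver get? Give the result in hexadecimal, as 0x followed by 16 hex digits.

0x7EA9F0B10DEB74B9

13363564438367545726 in 64-bit hexadecimal is 0xB974EB0DB1F0A97E.
Stored big-endian, the bytes at ascending addresses are B9 74 EB 0D B1 F0 A9 7E.
Read back as little-endian, the first byte is least significant, giving 0x7EA9F0B10DEB74B9.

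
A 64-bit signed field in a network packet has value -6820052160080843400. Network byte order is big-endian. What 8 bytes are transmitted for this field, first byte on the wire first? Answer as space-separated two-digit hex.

Two's complement of -6820052160080843400 in 64 bits: 6820052160080843400 = 0x5EA5B14E2F411288; invert → 0xA15A4EB1D0BEED77; add 1 → 0xA15A4EB1D0BEED78.
Split into bytes (most-significant first): A1 5A 4E B1 D0 BE ED 78.
Big-endian: lowest address holds the most-significant byte.
So the memory order matches the most-significant-first order: A1 5A 4E B1 D0 BE ED 78.

A1 5A 4E B1 D0 BE ED 78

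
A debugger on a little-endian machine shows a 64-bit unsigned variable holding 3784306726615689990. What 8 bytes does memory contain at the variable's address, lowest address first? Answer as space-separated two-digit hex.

3784306726615689990 in hexadecimal, padded to 64 bits, is 0x34848EEAF10CAB06.
Split into bytes (most-significant first): 34 84 8E EA F1 0C AB 06.
Little-endian: lowest address holds the least-significant byte.
So at ascending addresses the bytes are 06 AB 0C F1 EA 8E 84 34.

06 AB 0C F1 EA 8E 84 34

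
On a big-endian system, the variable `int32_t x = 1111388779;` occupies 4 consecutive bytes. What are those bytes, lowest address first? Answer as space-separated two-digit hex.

1111388779 in hexadecimal, padded to 32 bits, is 0x423E726B.
Split into bytes (most-significant first): 42 3E 72 6B.
Big-endian: lowest address holds the most-significant byte.
So the memory order matches the most-significant-first order: 42 3E 72 6B.

42 3E 72 6B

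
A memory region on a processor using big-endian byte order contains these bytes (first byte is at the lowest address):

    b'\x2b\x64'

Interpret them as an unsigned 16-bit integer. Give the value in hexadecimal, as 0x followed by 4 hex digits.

Big-endian: lowest address holds the most-significant byte.
The bytes are already most-significant first: 0x2B64.

0x2B64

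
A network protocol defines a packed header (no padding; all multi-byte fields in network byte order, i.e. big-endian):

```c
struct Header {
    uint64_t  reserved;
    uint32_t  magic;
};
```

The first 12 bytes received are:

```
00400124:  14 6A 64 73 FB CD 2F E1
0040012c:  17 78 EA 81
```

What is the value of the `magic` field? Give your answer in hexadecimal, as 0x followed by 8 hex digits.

0x1778EA81

`magic` follows `reserved` (8 bytes), so it starts at byte offset 8 and occupies 4 bytes.
Bytes at offsets 8..11: 17 78 EA 81.
In big-endian order the high byte comes first in memory.
The bytes are already most-significant first: 0x1778EA81.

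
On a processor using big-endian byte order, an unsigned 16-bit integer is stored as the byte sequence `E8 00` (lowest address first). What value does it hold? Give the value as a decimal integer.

59392

In big-endian order the high byte comes first in memory.
The bytes are already most-significant first: 0xE800.
0xE800 = 59392.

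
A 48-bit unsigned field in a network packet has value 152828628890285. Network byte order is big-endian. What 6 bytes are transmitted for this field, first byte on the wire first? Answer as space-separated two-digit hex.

8A FF 30 22 F2 AD

152828628890285 in hexadecimal, padded to 48 bits, is 0x8AFF3022F2AD.
Split into bytes (most-significant first): 8A FF 30 22 F2 AD.
Big-endian: lowest address holds the most-significant byte.
So the memory order matches the most-significant-first order: 8A FF 30 22 F2 AD.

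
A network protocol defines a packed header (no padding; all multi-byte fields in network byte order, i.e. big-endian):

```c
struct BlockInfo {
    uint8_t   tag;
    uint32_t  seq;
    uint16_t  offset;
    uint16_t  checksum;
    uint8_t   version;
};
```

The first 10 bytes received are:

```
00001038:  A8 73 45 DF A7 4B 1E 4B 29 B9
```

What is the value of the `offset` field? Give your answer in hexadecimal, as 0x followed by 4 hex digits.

`offset` follows `tag` (1 B), `seq` (4 B), so it starts at offset 1 + 4 = 5 and occupies 2 bytes.
Bytes at offsets 5..6: 4B 1E.
Big-endian: lowest address holds the most-significant byte.
The bytes are already most-significant first: 0x4B1E.

0x4B1E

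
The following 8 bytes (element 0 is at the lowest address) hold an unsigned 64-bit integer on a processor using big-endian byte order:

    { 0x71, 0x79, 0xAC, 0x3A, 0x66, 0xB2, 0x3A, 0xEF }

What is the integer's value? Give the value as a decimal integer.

In big-endian order the high byte comes first in memory.
The bytes are already most-significant first: 0x7179AC3A66B23AEF.
0x7179AC3A66B23AEF = 8176755965298883311.

8176755965298883311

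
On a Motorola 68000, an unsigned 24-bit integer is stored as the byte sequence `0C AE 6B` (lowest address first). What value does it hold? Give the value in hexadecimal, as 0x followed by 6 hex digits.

0x0CAE6B

In big-endian order the high byte comes first in memory.
The bytes are already most-significant first: 0x0CAE6B.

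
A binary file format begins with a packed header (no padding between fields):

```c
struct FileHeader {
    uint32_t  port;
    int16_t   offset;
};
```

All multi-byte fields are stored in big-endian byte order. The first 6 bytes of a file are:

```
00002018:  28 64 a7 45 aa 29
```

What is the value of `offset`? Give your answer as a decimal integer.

`offset` follows `port` (4 bytes), so it starts at byte offset 4 and occupies 2 bytes.
Bytes at offsets 4..5: AA 29.
In big-endian order the high byte comes first in memory.
The bytes are already most-significant first: 0xAA29.
Top bit is set, so as a signed 16-bit value this is 0xAA29 − 2^16 = -21975.

-21975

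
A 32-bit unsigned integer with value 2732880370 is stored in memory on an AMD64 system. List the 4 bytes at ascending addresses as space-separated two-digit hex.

2732880370 in hexadecimal, padded to 32 bits, is 0xA2E471F2.
Split into bytes (most-significant first): A2 E4 71 F2.
Little-endian stores the least-significant byte at the lowest address.
So at ascending addresses the bytes are F2 71 E4 A2.

F2 71 E4 A2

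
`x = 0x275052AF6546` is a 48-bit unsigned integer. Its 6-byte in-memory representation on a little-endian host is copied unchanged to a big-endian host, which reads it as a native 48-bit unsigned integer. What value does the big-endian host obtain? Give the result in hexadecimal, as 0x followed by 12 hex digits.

0x4665AF525027

Stored little-endian, the bytes at ascending addresses are 46 65 AF 52 50 27.
Read back as big-endian, the last byte is least significant, giving 0x4665AF525027.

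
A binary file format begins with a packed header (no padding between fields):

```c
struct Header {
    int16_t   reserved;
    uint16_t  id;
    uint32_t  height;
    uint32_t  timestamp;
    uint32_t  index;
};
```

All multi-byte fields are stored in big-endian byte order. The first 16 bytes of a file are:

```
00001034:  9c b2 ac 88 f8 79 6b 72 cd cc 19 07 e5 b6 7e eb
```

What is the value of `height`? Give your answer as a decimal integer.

4168706930

`height` follows `reserved` (2 B), `id` (2 B), so it starts at offset 2 + 2 = 4 and occupies 4 bytes.
Bytes at offsets 4..7: F8 79 6B 72.
Big-endian stores the most-significant byte at the lowest address.
The bytes are already most-significant first: 0xF8796B72.
0xF8796B72 = 4168706930.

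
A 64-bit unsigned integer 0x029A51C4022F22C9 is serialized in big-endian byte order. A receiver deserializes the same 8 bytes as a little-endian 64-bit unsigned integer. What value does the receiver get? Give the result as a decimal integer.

14493198239761799682

Stored big-endian, the bytes at ascending addresses are 02 9A 51 C4 02 2F 22 C9.
Read back as little-endian, the first byte is least significant, giving 0xC9222F02C4519A02.
0xC9222F02C4519A02 = 14493198239761799682.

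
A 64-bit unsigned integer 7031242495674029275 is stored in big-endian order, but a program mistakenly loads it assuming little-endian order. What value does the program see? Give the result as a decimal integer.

15786322810072044385

7031242495674029275 in 64-bit hexadecimal is 0x6193FDCBF44814DB.
Stored big-endian, the bytes at ascending addresses are 61 93 FD CB F4 48 14 DB.
Read back as little-endian, the first byte is least significant, giving 0xDB1448F4CBFD9361.
0xDB1448F4CBFD9361 = 15786322810072044385.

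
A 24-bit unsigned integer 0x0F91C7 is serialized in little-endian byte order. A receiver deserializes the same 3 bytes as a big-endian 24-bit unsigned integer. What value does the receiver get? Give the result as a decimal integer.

13078799

Stored little-endian, the bytes at ascending addresses are C7 91 0F.
Read back as big-endian, the last byte is least significant, giving 0xC7910F.
0xC7910F = 13078799.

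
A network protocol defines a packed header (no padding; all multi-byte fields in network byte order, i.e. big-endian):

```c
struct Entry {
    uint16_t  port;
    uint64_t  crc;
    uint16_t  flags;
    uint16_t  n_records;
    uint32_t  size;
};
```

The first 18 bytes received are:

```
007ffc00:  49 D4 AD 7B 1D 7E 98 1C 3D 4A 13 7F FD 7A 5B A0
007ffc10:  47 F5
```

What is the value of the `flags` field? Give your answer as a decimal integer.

4991

`flags` follows `port` (2 B), `crc` (8 B), so it starts at offset 2 + 8 = 10 and occupies 2 bytes.
Bytes at offsets 10..11: 13 7F.
Big-endian stores the most-significant byte at the lowest address.
The bytes are already most-significant first: 0x137F.
0x137F = 4991.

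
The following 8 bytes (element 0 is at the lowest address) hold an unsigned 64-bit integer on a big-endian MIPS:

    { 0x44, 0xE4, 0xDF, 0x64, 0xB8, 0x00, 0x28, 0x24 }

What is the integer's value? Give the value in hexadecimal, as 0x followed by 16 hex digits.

Big-endian stores the most-significant byte at the lowest address.
The bytes are already most-significant first: 0x44E4DF64B8002824.

0x44E4DF64B8002824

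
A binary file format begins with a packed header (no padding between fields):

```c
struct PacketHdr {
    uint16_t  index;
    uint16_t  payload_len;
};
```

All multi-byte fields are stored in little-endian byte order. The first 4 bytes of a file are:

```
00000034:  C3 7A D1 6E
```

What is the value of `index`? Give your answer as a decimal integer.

31427

`index` is the first field, at byte offset 0, occupying 2 bytes.
Bytes at offsets 0..1: C3 7A.
Little-endian stores the least-significant byte at the lowest address.
Reassemble most-significant byte first: 7A C3 → 0x7AC3.
0x7AC3 = 31427.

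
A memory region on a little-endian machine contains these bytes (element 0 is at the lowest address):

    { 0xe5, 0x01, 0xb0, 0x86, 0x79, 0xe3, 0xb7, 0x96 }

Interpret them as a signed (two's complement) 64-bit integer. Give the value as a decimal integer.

In little-endian order the low byte comes first in memory.
Reassemble most-significant byte first: 96 B7 E3 79 86 B0 01 E5 → 0x96B7E37986B001E5.
Top bit is set, so as a signed 64-bit value this is 0x96B7E37986B001E5 − 2^64 = -7586344936192081435.

-7586344936192081435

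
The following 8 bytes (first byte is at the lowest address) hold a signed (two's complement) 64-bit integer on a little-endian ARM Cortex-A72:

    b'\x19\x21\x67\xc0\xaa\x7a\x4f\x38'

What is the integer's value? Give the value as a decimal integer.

Little-endian: lowest address holds the least-significant byte.
Reassemble most-significant byte first: 38 4F 7A AA C0 67 21 19 → 0x384F7AAAC0672119.
0x384F7AAAC0672119 = 4057596663075119385.

4057596663075119385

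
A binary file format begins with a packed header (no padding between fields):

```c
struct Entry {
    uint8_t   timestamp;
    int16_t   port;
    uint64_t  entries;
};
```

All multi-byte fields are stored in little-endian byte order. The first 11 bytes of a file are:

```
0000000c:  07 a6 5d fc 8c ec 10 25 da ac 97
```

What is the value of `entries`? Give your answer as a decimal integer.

`entries` follows `timestamp` (1 B), `port` (2 B), so it starts at offset 1 + 2 = 3 and occupies 8 bytes.
Bytes at offsets 3..10: FC 8C EC 10 25 DA AC 97.
Little-endian stores the least-significant byte at the lowest address.
Reassemble most-significant byte first: 97 AC DA 25 10 EC 8C FC → 0x97ACDA2510EC8CFC.
0x97ACDA2510EC8CFC = 10929350248453934332.

10929350248453934332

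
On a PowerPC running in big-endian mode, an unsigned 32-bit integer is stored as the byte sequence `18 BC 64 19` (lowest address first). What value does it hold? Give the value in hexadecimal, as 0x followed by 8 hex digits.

0x18BC6419

In big-endian order the high byte comes first in memory.
The bytes are already most-significant first: 0x18BC6419.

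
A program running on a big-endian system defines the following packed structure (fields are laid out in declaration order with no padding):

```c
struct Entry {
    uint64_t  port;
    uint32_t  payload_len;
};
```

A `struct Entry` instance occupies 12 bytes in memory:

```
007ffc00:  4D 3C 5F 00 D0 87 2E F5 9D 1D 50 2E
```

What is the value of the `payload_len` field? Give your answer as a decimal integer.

2635943982

`payload_len` follows `port` (8 bytes), so it starts at byte offset 8 and occupies 4 bytes.
Bytes at offsets 8..11: 9D 1D 50 2E.
Big-endian: lowest address holds the most-significant byte.
The bytes are already most-significant first: 0x9D1D502E.
0x9D1D502E = 2635943982.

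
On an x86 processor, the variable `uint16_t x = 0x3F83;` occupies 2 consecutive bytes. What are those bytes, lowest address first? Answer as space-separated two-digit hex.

Split into bytes (most-significant first): 3F 83.
Little-endian stores the least-significant byte at the lowest address.
So at ascending addresses the bytes are 83 3F.

83 3F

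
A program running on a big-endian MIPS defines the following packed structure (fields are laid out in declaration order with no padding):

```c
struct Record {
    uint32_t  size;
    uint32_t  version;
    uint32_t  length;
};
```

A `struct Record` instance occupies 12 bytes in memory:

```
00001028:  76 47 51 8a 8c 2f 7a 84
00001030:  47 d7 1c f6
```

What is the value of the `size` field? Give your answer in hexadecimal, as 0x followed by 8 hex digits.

0x7647518A

`size` is the first field, at byte offset 0, occupying 4 bytes.
Bytes at offsets 0..3: 76 47 51 8A.
Big-endian stores the most-significant byte at the lowest address.
The bytes are already most-significant first: 0x7647518A.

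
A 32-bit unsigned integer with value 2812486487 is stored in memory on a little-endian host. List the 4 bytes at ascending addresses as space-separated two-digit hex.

2812486487 in hexadecimal, padded to 32 bits, is 0xA7A32357.
Split into bytes (most-significant first): A7 A3 23 57.
Little-endian stores the least-significant byte at the lowest address.
So at ascending addresses the bytes are 57 23 A3 A7.

57 23 A3 A7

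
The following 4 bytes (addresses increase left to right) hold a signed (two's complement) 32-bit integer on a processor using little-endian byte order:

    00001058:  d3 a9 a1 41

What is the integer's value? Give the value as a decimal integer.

1101113811

Little-endian stores the least-significant byte at the lowest address.
Reassemble most-significant byte first: 41 A1 A9 D3 → 0x41A1A9D3.
0x41A1A9D3 = 1101113811.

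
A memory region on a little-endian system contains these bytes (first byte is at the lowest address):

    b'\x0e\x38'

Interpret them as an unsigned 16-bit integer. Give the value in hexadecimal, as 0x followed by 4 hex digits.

In little-endian order the low byte comes first in memory.
Reassemble most-significant byte first: 38 0E → 0x380E.

0x380E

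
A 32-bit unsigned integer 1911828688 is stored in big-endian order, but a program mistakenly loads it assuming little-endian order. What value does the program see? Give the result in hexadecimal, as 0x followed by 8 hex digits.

0xD030F471

1911828688 in 32-bit hexadecimal is 0x71F430D0.
Stored big-endian, the bytes at ascending addresses are 71 F4 30 D0.
Read back as little-endian, the first byte is least significant, giving 0xD030F471.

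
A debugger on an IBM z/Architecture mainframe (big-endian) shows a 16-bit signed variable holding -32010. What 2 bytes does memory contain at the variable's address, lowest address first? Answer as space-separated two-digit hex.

82 F6

Two's complement of -32010 in 16 bits: 32010 = 0x7D0A; invert → 0x82F5; add 1 → 0x82F6.
Split into bytes (most-significant first): 82 F6.
In big-endian order the high byte comes first in memory.
So the memory order matches the most-significant-first order: 82 F6.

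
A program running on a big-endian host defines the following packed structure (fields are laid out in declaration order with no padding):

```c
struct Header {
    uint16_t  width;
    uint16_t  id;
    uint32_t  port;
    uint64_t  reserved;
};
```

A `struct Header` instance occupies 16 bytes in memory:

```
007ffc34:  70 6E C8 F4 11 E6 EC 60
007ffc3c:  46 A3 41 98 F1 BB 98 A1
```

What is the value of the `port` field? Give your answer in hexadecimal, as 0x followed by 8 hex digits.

0x11E6EC60

`port` follows `width` (2 B), `id` (2 B), so it starts at offset 2 + 2 = 4 and occupies 4 bytes.
Bytes at offsets 4..7: 11 E6 EC 60.
Big-endian stores the most-significant byte at the lowest address.
The bytes are already most-significant first: 0x11E6EC60.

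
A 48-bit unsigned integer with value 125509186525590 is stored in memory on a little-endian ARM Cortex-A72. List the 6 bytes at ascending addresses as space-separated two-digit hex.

96 99 7A 62 26 72

125509186525590 in hexadecimal, padded to 48 bits, is 0x7226627A9996.
Split into bytes (most-significant first): 72 26 62 7A 99 96.
Little-endian stores the least-significant byte at the lowest address.
So at ascending addresses the bytes are 96 99 7A 62 26 72.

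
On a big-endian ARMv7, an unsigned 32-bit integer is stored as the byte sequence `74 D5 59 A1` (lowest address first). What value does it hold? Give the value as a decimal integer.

In big-endian order the high byte comes first in memory.
The bytes are already most-significant first: 0x74D559A1.
0x74D559A1 = 1960139169.

1960139169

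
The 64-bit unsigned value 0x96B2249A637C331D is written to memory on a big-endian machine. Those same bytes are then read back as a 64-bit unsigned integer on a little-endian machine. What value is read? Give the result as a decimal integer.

2104162218141856406

Stored big-endian, the bytes at ascending addresses are 96 B2 24 9A 63 7C 33 1D.
Read back as little-endian, the first byte is least significant, giving 0x1D337C639A24B296.
0x1D337C639A24B296 = 2104162218141856406.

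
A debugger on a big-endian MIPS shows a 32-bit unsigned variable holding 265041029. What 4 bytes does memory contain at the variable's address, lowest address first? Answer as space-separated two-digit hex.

0F CC 34 85

265041029 in hexadecimal, padded to 32 bits, is 0x0FCC3485.
Split into bytes (most-significant first): 0F CC 34 85.
In big-endian order the high byte comes first in memory.
So the memory order matches the most-significant-first order: 0F CC 34 85.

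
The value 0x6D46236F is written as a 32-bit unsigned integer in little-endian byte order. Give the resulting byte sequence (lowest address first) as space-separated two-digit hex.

6F 23 46 6D

Split into bytes (most-significant first): 6D 46 23 6F.
Little-endian stores the least-significant byte at the lowest address.
So at ascending addresses the bytes are 6F 23 46 6D.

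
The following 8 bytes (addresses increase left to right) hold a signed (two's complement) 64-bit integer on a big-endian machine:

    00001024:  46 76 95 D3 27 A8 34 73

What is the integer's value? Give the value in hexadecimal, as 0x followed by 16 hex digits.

0x467695D327A83473

Big-endian: lowest address holds the most-significant byte.
The bytes are already most-significant first: 0x467695D327A83473.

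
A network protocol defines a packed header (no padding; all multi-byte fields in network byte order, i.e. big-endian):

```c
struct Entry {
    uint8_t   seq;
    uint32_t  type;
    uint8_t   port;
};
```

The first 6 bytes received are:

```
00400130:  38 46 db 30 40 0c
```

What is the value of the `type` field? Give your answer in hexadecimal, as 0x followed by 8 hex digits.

0x46DB3040

`type` follows `seq` (1 byte), so it starts at byte offset 1 and occupies 4 bytes.
Bytes at offsets 1..4: 46 DB 30 40.
In big-endian order the high byte comes first in memory.
The bytes are already most-significant first: 0x46DB3040.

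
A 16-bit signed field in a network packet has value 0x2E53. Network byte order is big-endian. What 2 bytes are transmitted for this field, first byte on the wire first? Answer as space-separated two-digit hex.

Split into bytes (most-significant first): 2E 53.
Big-endian: lowest address holds the most-significant byte.
So the memory order matches the most-significant-first order: 2E 53.

2E 53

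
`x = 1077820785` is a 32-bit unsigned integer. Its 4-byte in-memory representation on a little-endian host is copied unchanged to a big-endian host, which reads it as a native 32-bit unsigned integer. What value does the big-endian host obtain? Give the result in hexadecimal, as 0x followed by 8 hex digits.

0x713D3E40

1077820785 in 32-bit hexadecimal is 0x403E3D71.
Stored little-endian, the bytes at ascending addresses are 71 3D 3E 40.
Read back as big-endian, the last byte is least significant, giving 0x713D3E40.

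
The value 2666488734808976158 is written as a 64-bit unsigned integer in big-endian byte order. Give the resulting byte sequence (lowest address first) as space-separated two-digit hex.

2666488734808976158 in hexadecimal, padded to 64 bits, is 0x250145606BDEAB1E.
Split into bytes (most-significant first): 25 01 45 60 6B DE AB 1E.
Big-endian stores the most-significant byte at the lowest address.
So the memory order matches the most-significant-first order: 25 01 45 60 6B DE AB 1E.

25 01 45 60 6B DE AB 1E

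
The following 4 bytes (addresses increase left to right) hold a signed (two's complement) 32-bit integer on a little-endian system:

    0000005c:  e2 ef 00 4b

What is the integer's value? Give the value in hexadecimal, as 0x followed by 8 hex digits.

0x4B00EFE2

Little-endian: lowest address holds the least-significant byte.
Reassemble most-significant byte first: 4B 00 EF E2 → 0x4B00EFE2.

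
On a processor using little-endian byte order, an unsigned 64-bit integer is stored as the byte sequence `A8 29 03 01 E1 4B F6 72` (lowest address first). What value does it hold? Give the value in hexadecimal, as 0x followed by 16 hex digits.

0x72F64BE1010329A8

Little-endian stores the least-significant byte at the lowest address.
Reassemble most-significant byte first: 72 F6 4B E1 01 03 29 A8 → 0x72F64BE1010329A8.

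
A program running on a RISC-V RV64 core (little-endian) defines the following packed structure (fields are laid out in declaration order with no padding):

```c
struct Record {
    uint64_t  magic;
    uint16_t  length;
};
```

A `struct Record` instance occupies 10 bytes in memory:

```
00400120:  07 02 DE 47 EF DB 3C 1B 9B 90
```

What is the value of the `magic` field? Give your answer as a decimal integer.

`magic` is the first field, at byte offset 0, occupying 8 bytes.
Bytes at offsets 0..7: 07 02 DE 47 EF DB 3C 1B.
In little-endian order the low byte comes first in memory.
Reassemble most-significant byte first: 1B 3C DB EF 47 DE 02 07 → 0x1B3CDBEF47DE0207.
0x1B3CDBEF47DE0207 = 1962685358376092167.

1962685358376092167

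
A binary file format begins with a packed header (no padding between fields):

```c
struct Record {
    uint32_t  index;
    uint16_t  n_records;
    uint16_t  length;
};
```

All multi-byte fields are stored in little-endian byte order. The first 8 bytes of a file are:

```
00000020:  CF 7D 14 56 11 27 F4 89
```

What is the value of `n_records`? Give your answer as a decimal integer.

10001

`n_records` follows `index` (4 bytes), so it starts at byte offset 4 and occupies 2 bytes.
Bytes at offsets 4..5: 11 27.
Little-endian stores the least-significant byte at the lowest address.
Reassemble most-significant byte first: 27 11 → 0x2711.
0x2711 = 10001.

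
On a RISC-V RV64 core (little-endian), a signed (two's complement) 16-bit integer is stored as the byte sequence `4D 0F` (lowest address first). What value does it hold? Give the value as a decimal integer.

3917

Little-endian: lowest address holds the least-significant byte.
Reassemble most-significant byte first: 0F 4D → 0x0F4D.
0x0F4D = 3917.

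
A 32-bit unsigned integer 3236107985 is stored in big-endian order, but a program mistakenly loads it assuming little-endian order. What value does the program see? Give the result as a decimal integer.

3507938240

3236107985 in 32-bit hexadecimal is 0xC0E316D1.
Stored big-endian, the bytes at ascending addresses are C0 E3 16 D1.
Read back as little-endian, the first byte is least significant, giving 0xD116E3C0.
0xD116E3C0 = 3507938240.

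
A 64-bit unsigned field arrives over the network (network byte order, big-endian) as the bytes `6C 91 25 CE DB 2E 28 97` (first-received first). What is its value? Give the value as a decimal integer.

In big-endian order the high byte comes first in memory.
The bytes are already most-significant first: 0x6C9125CEDB2E2897.
0x6C9125CEDB2E2897 = 7823075598089988247.

7823075598089988247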